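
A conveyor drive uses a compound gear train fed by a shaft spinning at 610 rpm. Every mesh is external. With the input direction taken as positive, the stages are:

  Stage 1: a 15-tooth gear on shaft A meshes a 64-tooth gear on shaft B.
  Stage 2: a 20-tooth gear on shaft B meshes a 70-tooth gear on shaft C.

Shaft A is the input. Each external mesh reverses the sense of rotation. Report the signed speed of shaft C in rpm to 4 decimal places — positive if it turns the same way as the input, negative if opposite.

Stage 1 [15T→64T]: ω = 610.0000×15/64 = 142.9688 rpm, dir flips to −; running = −142.9688
Stage 2 [20T→70T]: ω = 142.9688×20/70 = 40.8482 rpm, dir flips to +; running = +40.8482

+40.8482 rpm (same as input, |ω| = 40.8482 rpm)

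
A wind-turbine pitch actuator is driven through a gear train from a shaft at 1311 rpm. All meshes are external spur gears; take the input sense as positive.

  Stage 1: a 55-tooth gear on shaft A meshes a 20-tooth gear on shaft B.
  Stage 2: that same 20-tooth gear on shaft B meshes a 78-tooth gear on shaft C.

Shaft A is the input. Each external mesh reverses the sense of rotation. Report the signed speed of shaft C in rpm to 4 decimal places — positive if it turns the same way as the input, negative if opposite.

+924.4231 rpm (same as input, |ω| = 924.4231 rpm)

Stage 1 [55T→20T]: ω = 1311.0000×55/20 = 3605.2500 rpm, dir flips to −; running = −3605.2500
Stage 2 [20T→78T]: ω = 3605.2500×20/78 = 924.4231 rpm, dir flips to +; running = +924.4231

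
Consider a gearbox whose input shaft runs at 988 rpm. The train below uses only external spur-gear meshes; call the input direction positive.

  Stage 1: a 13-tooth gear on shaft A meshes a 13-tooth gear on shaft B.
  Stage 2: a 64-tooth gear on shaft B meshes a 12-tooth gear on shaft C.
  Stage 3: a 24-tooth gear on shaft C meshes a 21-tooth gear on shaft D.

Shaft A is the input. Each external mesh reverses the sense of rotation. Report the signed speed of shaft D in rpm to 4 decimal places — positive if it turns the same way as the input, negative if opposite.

-6022.0952 rpm (opposite to input, |ω| = 6022.0952 rpm)

Stage 1 [13T→13T]: ω = 988.0000×13/13 = 988.0000 rpm, dir flips to −; running = −988.0000
Stage 2 [64T→12T]: ω = 988.0000×64/12 = 5269.3333 rpm, dir flips to +; running = +5269.3333
Stage 3 [24T→21T]: ω = 5269.3333×24/21 = 6022.0952 rpm, dir flips to −; running = −6022.0952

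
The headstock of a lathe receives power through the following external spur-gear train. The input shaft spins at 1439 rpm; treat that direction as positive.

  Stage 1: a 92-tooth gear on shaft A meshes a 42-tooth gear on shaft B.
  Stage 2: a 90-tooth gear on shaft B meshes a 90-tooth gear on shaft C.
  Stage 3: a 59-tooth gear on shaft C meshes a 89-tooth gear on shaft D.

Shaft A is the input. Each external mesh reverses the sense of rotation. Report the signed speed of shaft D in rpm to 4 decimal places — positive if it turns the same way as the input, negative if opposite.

-2089.5912 rpm (opposite to input, |ω| = 2089.5912 rpm)

Stage 1 [92T→42T]: ω = 1439.0000×92/42 = 3152.0952 rpm, dir flips to −; running = −3152.0952
Stage 2 [90T→90T]: ω = 3152.0952×90/90 = 3152.0952 rpm, dir flips to +; running = +3152.0952
Stage 3 [59T→89T]: ω = 3152.0952×59/89 = 2089.5912 rpm, dir flips to −; running = −2089.5912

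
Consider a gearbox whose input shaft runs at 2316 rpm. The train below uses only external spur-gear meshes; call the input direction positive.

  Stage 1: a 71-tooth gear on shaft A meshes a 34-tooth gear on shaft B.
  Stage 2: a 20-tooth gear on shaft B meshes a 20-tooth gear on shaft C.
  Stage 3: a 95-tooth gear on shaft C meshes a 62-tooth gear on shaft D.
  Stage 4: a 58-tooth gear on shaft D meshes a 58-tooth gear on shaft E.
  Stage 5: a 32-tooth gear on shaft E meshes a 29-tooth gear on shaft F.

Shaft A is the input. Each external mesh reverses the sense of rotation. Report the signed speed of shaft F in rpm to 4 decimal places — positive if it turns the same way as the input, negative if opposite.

Stage 1 [71T→34T]: ω = 2316.0000×71/34 = 4836.3529 rpm, dir flips to −; running = −4836.3529
Stage 2 [20T→20T]: ω = 4836.3529×20/20 = 4836.3529 rpm, dir flips to +; running = +4836.3529
Stage 3 [95T→62T]: ω = 4836.3529×95/62 = 7410.5408 rpm, dir flips to −; running = −7410.5408
Stage 4 [58T→58T]: ω = 7410.5408×58/58 = 7410.5408 rpm, dir flips to +; running = +7410.5408
Stage 5 [32T→29T]: ω = 7410.5408×32/29 = 8177.1485 rpm, dir flips to −; running = −8177.1485

-8177.1485 rpm (opposite to input, |ω| = 8177.1485 rpm)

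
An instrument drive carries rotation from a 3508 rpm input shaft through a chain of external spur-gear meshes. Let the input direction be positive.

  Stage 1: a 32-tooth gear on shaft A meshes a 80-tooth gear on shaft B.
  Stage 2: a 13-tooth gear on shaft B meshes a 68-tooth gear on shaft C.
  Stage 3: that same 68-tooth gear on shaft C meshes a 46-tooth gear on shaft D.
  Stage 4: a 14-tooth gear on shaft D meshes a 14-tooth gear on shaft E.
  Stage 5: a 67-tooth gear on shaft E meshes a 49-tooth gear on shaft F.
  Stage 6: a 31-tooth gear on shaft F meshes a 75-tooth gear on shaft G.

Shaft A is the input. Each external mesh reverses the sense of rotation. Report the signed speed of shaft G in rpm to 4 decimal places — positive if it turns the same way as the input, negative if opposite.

Stage 1 [32T→80T]: ω = 3508.0000×32/80 = 1403.2000 rpm, dir flips to −; running = −1403.2000
Stage 2 [13T→68T]: ω = 1403.2000×13/68 = 268.2588 rpm, dir flips to +; running = +268.2588
Stage 3 [68T→46T]: ω = 268.2588×68/46 = 396.5565 rpm, dir flips to −; running = −396.5565
Stage 4 [14T→14T]: ω = 396.5565×14/14 = 396.5565 rpm, dir flips to +; running = +396.5565
Stage 5 [67T→49T]: ω = 396.5565×67/49 = 542.2303 rpm, dir flips to −; running = −542.2303
Stage 6 [31T→75T]: ω = 542.2303×31/75 = 224.1219 rpm, dir flips to +; running = +224.1219

+224.1219 rpm (same as input, |ω| = 224.1219 rpm)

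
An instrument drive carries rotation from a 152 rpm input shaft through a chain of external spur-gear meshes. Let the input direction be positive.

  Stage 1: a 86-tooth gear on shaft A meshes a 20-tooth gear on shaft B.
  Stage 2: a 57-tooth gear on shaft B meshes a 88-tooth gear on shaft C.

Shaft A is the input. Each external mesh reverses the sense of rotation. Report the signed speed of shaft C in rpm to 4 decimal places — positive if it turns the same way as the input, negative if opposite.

Stage 1 [86T→20T]: ω = 152.0000×86/20 = 653.6000 rpm, dir flips to −; running = −653.6000
Stage 2 [57T→88T]: ω = 653.6000×57/88 = 423.3545 rpm, dir flips to +; running = +423.3545

+423.3545 rpm (same as input, |ω| = 423.3545 rpm)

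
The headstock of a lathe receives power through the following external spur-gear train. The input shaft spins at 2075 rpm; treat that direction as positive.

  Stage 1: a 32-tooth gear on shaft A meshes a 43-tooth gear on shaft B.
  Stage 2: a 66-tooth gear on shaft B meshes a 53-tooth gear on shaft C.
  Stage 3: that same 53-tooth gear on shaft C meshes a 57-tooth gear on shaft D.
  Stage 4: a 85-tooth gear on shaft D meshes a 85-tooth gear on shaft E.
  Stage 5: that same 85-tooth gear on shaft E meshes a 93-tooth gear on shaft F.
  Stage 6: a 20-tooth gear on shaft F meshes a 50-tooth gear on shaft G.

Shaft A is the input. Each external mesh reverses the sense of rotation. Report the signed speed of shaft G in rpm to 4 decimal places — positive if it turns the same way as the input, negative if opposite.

+653.6792 rpm (same as input, |ω| = 653.6792 rpm)

Stage 1 [32T→43T]: ω = 2075.0000×32/43 = 1544.1860 rpm, dir flips to −; running = −1544.1860
Stage 2 [66T→53T]: ω = 1544.1860×66/53 = 1922.9487 rpm, dir flips to +; running = +1922.9487
Stage 3 [53T→57T]: ω = 1922.9487×53/57 = 1788.0049 rpm, dir flips to −; running = −1788.0049
Stage 4 [85T→85T]: ω = 1788.0049×85/85 = 1788.0049 rpm, dir flips to +; running = +1788.0049
Stage 5 [85T→93T]: ω = 1788.0049×85/93 = 1634.1980 rpm, dir flips to −; running = −1634.1980
Stage 6 [20T→50T]: ω = 1634.1980×20/50 = 653.6792 rpm, dir flips to +; running = +653.6792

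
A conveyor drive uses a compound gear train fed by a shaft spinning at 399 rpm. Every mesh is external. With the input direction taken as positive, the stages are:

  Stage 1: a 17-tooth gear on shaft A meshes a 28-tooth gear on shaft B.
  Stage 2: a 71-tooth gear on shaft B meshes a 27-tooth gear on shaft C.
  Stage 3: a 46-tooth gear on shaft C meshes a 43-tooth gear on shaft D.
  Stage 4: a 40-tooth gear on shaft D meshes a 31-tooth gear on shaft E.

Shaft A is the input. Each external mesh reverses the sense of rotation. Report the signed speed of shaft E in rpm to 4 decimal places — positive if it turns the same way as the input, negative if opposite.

Stage 1 [17T→28T]: ω = 399.0000×17/28 = 242.2500 rpm, dir flips to −; running = −242.2500
Stage 2 [71T→27T]: ω = 242.2500×71/27 = 637.0278 rpm, dir flips to +; running = +637.0278
Stage 3 [46T→43T]: ω = 637.0278×46/43 = 681.4716 rpm, dir flips to −; running = −681.4716
Stage 4 [40T→31T]: ω = 681.4716×40/31 = 879.3182 rpm, dir flips to +; running = +879.3182

+879.3182 rpm (same as input, |ω| = 879.3182 rpm)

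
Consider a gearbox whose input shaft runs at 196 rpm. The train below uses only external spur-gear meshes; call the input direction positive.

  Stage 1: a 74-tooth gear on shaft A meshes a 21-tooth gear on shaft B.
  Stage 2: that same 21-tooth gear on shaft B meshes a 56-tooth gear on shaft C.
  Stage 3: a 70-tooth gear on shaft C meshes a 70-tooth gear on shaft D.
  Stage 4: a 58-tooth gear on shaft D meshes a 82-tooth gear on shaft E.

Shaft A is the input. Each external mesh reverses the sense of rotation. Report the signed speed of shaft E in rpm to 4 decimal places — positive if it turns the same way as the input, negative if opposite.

Stage 1 [74T→21T]: ω = 196.0000×74/21 = 690.6667 rpm, dir flips to −; running = −690.6667
Stage 2 [21T→56T]: ω = 690.6667×21/56 = 259.0000 rpm, dir flips to +; running = +259.0000
Stage 3 [70T→70T]: ω = 259.0000×70/70 = 259.0000 rpm, dir flips to −; running = −259.0000
Stage 4 [58T→82T]: ω = 259.0000×58/82 = 183.1951 rpm, dir flips to +; running = +183.1951

+183.1951 rpm (same as input, |ω| = 183.1951 rpm)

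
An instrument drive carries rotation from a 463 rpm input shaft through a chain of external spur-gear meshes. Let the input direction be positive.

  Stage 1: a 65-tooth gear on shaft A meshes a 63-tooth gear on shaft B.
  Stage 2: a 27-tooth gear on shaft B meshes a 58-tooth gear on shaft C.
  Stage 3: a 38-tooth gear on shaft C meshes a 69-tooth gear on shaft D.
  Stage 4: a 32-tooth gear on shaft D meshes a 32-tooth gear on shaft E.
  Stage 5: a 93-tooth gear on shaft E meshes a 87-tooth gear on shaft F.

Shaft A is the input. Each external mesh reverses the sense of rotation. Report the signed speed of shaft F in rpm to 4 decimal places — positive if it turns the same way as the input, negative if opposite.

Stage 1 [65T→63T]: ω = 463.0000×65/63 = 477.6984 rpm, dir flips to −; running = −477.6984
Stage 2 [27T→58T]: ω = 477.6984×27/58 = 222.3768 rpm, dir flips to +; running = +222.3768
Stage 3 [38T→69T]: ω = 222.3768×38/69 = 122.4684 rpm, dir flips to −; running = −122.4684
Stage 4 [32T→32T]: ω = 122.4684×32/32 = 122.4684 rpm, dir flips to +; running = +122.4684
Stage 5 [93T→87T]: ω = 122.4684×93/87 = 130.9145 rpm, dir flips to −; running = −130.9145

-130.9145 rpm (opposite to input, |ω| = 130.9145 rpm)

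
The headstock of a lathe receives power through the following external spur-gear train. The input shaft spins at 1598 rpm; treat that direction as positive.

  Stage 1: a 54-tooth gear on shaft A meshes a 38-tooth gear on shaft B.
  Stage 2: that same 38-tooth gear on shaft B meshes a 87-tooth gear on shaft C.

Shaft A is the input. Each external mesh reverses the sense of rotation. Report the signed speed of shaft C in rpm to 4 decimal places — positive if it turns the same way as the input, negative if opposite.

Stage 1 [54T→38T]: ω = 1598.0000×54/38 = 2270.8421 rpm, dir flips to −; running = −2270.8421
Stage 2 [38T→87T]: ω = 2270.8421×38/87 = 991.8621 rpm, dir flips to +; running = +991.8621

+991.8621 rpm (same as input, |ω| = 991.8621 rpm)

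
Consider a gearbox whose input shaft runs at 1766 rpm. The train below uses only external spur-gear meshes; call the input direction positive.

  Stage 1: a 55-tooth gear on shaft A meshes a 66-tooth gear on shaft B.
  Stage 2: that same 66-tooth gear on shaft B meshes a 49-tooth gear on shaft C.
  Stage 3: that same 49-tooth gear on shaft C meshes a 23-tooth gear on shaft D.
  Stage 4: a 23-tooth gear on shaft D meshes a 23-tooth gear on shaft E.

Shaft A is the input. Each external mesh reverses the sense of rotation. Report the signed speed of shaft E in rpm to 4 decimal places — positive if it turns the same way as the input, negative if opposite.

Stage 1 [55T→66T]: ω = 1766.0000×55/66 = 1471.6667 rpm, dir flips to −; running = −1471.6667
Stage 2 [66T→49T]: ω = 1471.6667×66/49 = 1982.2449 rpm, dir flips to +; running = +1982.2449
Stage 3 [49T→23T]: ω = 1982.2449×49/23 = 4223.0435 rpm, dir flips to −; running = −4223.0435
Stage 4 [23T→23T]: ω = 4223.0435×23/23 = 4223.0435 rpm, dir flips to +; running = +4223.0435

+4223.0435 rpm (same as input, |ω| = 4223.0435 rpm)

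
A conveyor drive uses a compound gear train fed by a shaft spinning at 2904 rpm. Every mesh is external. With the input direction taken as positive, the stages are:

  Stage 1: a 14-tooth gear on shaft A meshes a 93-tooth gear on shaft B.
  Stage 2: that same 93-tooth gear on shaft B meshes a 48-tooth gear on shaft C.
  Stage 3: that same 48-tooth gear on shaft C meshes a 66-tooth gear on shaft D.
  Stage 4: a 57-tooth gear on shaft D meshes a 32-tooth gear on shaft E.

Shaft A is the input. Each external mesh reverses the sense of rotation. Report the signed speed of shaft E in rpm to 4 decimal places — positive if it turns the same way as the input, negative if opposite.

+1097.2500 rpm (same as input, |ω| = 1097.2500 rpm)

Stage 1 [14T→93T]: ω = 2904.0000×14/93 = 437.1613 rpm, dir flips to −; running = −437.1613
Stage 2 [93T→48T]: ω = 437.1613×93/48 = 847.0000 rpm, dir flips to +; running = +847.0000
Stage 3 [48T→66T]: ω = 847.0000×48/66 = 616.0000 rpm, dir flips to −; running = −616.0000
Stage 4 [57T→32T]: ω = 616.0000×57/32 = 1097.2500 rpm, dir flips to +; running = +1097.2500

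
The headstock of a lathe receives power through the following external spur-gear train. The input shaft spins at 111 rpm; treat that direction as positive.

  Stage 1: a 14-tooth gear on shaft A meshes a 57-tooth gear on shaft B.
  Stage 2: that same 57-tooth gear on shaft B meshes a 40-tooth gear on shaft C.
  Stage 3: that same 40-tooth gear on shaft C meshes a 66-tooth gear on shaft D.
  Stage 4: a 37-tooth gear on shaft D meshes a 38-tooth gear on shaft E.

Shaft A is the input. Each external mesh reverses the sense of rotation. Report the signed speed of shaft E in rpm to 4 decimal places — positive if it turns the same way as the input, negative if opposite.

+22.9258 rpm (same as input, |ω| = 22.9258 rpm)

Stage 1 [14T→57T]: ω = 111.0000×14/57 = 27.2632 rpm, dir flips to −; running = −27.2632
Stage 2 [57T→40T]: ω = 27.2632×57/40 = 38.8500 rpm, dir flips to +; running = +38.8500
Stage 3 [40T→66T]: ω = 38.8500×40/66 = 23.5455 rpm, dir flips to −; running = −23.5455
Stage 4 [37T→38T]: ω = 23.5455×37/38 = 22.9258 rpm, dir flips to +; running = +22.9258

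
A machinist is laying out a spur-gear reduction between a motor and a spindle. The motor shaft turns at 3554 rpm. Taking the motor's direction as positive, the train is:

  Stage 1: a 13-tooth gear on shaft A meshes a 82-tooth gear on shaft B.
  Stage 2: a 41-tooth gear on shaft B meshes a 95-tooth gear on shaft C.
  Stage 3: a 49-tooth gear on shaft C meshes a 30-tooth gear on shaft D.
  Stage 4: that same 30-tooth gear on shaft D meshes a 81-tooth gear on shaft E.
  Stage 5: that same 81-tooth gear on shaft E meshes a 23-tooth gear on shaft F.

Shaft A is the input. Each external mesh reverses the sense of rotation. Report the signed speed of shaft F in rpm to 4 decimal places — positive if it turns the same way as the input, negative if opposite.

-518.0545 rpm (opposite to input, |ω| = 518.0545 rpm)

Stage 1 [13T→82T]: ω = 3554.0000×13/82 = 563.4390 rpm, dir flips to −; running = −563.4390
Stage 2 [41T→95T]: ω = 563.4390×41/95 = 243.1684 rpm, dir flips to +; running = +243.1684
Stage 3 [49T→30T]: ω = 243.1684×49/30 = 397.1751 rpm, dir flips to −; running = −397.1751
Stage 4 [30T→81T]: ω = 397.1751×30/81 = 147.1019 rpm, dir flips to +; running = +147.1019
Stage 5 [81T→23T]: ω = 147.1019×81/23 = 518.0545 rpm, dir flips to −; running = −518.0545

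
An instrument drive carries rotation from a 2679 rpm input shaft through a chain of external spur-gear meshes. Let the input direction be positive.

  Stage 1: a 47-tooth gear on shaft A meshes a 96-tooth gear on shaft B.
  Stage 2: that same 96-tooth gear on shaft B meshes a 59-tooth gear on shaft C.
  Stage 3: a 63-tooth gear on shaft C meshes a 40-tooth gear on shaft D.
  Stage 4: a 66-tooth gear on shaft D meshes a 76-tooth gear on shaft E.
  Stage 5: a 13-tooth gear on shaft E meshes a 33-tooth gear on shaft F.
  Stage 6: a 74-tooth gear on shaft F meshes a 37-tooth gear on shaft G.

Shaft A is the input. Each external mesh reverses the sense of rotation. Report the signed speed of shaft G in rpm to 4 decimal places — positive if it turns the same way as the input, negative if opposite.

+2299.7936 rpm (same as input, |ω| = 2299.7936 rpm)

Stage 1 [47T→96T]: ω = 2679.0000×47/96 = 1311.5938 rpm, dir flips to −; running = −1311.5938
Stage 2 [96T→59T]: ω = 1311.5938×96/59 = 2134.1186 rpm, dir flips to +; running = +2134.1186
Stage 3 [63T→40T]: ω = 2134.1186×63/40 = 3361.2369 rpm, dir flips to −; running = −3361.2369
Stage 4 [66T→76T]: ω = 3361.2369×66/76 = 2918.9689 rpm, dir flips to +; running = +2918.9689
Stage 5 [13T→33T]: ω = 2918.9689×13/33 = 1149.8968 rpm, dir flips to −; running = −1149.8968
Stage 6 [74T→37T]: ω = 1149.8968×74/37 = 2299.7936 rpm, dir flips to +; running = +2299.7936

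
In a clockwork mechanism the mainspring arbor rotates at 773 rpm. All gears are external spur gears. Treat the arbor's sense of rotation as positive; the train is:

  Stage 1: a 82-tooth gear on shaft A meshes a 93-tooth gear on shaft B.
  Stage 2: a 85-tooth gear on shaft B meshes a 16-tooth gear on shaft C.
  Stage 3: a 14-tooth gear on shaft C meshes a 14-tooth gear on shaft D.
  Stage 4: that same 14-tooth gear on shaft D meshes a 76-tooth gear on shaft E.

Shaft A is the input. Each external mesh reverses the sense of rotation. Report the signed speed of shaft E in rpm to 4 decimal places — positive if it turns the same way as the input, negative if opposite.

Stage 1 [82T→93T]: ω = 773.0000×82/93 = 681.5699 rpm, dir flips to −; running = −681.5699
Stage 2 [85T→16T]: ω = 681.5699×85/16 = 3620.8401 rpm, dir flips to +; running = +3620.8401
Stage 3 [14T→14T]: ω = 3620.8401×14/14 = 3620.8401 rpm, dir flips to −; running = −3620.8401
Stage 4 [14T→76T]: ω = 3620.8401×14/76 = 666.9969 rpm, dir flips to +; running = +666.9969

+666.9969 rpm (same as input, |ω| = 666.9969 rpm)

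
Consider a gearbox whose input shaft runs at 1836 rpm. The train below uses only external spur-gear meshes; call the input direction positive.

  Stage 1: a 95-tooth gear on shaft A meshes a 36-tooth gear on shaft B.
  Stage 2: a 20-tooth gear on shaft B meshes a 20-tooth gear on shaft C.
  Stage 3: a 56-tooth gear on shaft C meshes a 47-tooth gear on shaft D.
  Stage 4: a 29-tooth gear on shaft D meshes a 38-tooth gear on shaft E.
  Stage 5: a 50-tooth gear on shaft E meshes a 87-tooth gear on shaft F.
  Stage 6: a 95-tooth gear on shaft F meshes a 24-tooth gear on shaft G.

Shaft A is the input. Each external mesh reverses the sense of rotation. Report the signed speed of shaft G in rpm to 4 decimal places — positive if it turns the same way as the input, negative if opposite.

Stage 1 [95T→36T]: ω = 1836.0000×95/36 = 4845.0000 rpm, dir flips to −; running = −4845.0000
Stage 2 [20T→20T]: ω = 4845.0000×20/20 = 4845.0000 rpm, dir flips to +; running = +4845.0000
Stage 3 [56T→47T]: ω = 4845.0000×56/47 = 5772.7660 rpm, dir flips to −; running = −5772.7660
Stage 4 [29T→38T]: ω = 5772.7660×29/38 = 4405.5319 rpm, dir flips to +; running = +4405.5319
Stage 5 [50T→87T]: ω = 4405.5319×50/87 = 2531.9149 rpm, dir flips to −; running = −2531.9149
Stage 6 [95T→24T]: ω = 2531.9149×95/24 = 10022.1631 rpm, dir flips to +; running = +10022.1631

+10022.1631 rpm (same as input, |ω| = 10022.1631 rpm)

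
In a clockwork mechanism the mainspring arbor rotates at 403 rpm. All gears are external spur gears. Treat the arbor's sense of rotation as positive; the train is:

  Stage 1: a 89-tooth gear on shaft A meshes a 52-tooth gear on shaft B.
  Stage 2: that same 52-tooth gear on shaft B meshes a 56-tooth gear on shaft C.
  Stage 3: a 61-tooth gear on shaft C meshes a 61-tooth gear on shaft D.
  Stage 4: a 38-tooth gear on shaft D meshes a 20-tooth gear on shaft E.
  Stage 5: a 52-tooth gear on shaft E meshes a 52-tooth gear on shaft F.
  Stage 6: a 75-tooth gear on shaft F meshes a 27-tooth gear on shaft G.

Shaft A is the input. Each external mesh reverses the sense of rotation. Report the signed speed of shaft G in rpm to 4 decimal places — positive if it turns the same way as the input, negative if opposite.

Stage 1 [89T→52T]: ω = 403.0000×89/52 = 689.7500 rpm, dir flips to −; running = −689.7500
Stage 2 [52T→56T]: ω = 689.7500×52/56 = 640.4821 rpm, dir flips to +; running = +640.4821
Stage 3 [61T→61T]: ω = 640.4821×61/61 = 640.4821 rpm, dir flips to −; running = −640.4821
Stage 4 [38T→20T]: ω = 640.4821×38/20 = 1216.9161 rpm, dir flips to +; running = +1216.9161
Stage 5 [52T→52T]: ω = 1216.9161×52/52 = 1216.9161 rpm, dir flips to −; running = −1216.9161
Stage 6 [75T→27T]: ω = 1216.9161×75/27 = 3380.3224 rpm, dir flips to +; running = +3380.3224

+3380.3224 rpm (same as input, |ω| = 3380.3224 rpm)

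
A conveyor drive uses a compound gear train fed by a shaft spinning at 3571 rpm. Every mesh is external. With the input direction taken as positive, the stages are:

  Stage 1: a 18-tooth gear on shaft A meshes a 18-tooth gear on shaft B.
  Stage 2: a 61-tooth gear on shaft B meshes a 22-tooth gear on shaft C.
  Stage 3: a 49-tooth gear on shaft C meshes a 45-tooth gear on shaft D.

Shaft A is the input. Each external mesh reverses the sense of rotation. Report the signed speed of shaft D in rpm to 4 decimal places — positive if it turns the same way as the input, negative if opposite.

Stage 1 [18T→18T]: ω = 3571.0000×18/18 = 3571.0000 rpm, dir flips to −; running = −3571.0000
Stage 2 [61T→22T]: ω = 3571.0000×61/22 = 9901.4091 rpm, dir flips to +; running = +9901.4091
Stage 3 [49T→45T]: ω = 9901.4091×49/45 = 10781.5343 rpm, dir flips to −; running = −10781.5343

-10781.5343 rpm (opposite to input, |ω| = 10781.5343 rpm)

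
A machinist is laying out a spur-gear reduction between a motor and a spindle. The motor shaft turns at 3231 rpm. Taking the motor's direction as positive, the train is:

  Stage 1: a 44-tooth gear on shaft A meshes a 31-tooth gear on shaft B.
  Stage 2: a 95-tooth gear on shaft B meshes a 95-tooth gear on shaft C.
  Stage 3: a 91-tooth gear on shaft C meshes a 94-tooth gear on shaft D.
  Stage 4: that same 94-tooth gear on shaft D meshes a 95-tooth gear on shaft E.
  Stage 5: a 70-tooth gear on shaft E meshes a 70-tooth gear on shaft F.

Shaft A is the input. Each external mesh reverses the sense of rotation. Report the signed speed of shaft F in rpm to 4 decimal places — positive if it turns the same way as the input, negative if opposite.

Stage 1 [44T→31T]: ω = 3231.0000×44/31 = 4585.9355 rpm, dir flips to −; running = −4585.9355
Stage 2 [95T→95T]: ω = 4585.9355×95/95 = 4585.9355 rpm, dir flips to +; running = +4585.9355
Stage 3 [91T→94T]: ω = 4585.9355×91/94 = 4439.5758 rpm, dir flips to −; running = −4439.5758
Stage 4 [94T→95T]: ω = 4439.5758×94/95 = 4392.8435 rpm, dir flips to +; running = +4392.8435
Stage 5 [70T→70T]: ω = 4392.8435×70/70 = 4392.8435 rpm, dir flips to −; running = −4392.8435

-4392.8435 rpm (opposite to input, |ω| = 4392.8435 rpm)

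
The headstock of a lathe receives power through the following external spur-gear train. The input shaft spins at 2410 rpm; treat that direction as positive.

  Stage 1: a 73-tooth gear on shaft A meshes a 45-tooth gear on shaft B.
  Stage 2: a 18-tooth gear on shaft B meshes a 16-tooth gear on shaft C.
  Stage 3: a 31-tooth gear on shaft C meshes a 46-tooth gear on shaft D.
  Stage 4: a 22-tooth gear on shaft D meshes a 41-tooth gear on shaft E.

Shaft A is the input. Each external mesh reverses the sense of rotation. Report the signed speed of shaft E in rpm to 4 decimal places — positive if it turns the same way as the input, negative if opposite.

+1590.4594 rpm (same as input, |ω| = 1590.4594 rpm)

Stage 1 [73T→45T]: ω = 2410.0000×73/45 = 3909.5556 rpm, dir flips to −; running = −3909.5556
Stage 2 [18T→16T]: ω = 3909.5556×18/16 = 4398.2500 rpm, dir flips to +; running = +4398.2500
Stage 3 [31T→46T]: ω = 4398.2500×31/46 = 2964.0380 rpm, dir flips to −; running = −2964.0380
Stage 4 [22T→41T]: ω = 2964.0380×22/41 = 1590.4594 rpm, dir flips to +; running = +1590.4594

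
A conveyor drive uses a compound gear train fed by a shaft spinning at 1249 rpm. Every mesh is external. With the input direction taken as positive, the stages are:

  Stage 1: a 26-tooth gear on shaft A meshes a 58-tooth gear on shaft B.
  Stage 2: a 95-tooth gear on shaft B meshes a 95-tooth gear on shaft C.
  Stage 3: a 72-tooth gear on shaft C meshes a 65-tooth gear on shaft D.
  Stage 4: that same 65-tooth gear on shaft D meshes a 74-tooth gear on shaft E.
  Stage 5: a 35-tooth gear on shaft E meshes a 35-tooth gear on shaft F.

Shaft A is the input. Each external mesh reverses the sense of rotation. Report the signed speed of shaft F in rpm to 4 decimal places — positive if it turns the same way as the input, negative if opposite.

-544.7642 rpm (opposite to input, |ω| = 544.7642 rpm)

Stage 1 [26T→58T]: ω = 1249.0000×26/58 = 559.8966 rpm, dir flips to −; running = −559.8966
Stage 2 [95T→95T]: ω = 559.8966×95/95 = 559.8966 rpm, dir flips to +; running = +559.8966
Stage 3 [72T→65T]: ω = 559.8966×72/65 = 620.1931 rpm, dir flips to −; running = −620.1931
Stage 4 [65T→74T]: ω = 620.1931×65/74 = 544.7642 rpm, dir flips to +; running = +544.7642
Stage 5 [35T→35T]: ω = 544.7642×35/35 = 544.7642 rpm, dir flips to −; running = −544.7642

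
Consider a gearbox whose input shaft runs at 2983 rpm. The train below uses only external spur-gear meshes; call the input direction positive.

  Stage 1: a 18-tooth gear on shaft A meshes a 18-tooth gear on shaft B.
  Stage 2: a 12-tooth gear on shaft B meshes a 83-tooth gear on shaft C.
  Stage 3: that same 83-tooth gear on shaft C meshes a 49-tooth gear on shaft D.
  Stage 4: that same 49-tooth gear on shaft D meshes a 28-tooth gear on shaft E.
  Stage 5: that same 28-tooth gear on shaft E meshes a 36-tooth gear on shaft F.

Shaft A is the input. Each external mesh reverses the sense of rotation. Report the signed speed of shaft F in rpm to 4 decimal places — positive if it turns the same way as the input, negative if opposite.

Stage 1 [18T→18T]: ω = 2983.0000×18/18 = 2983.0000 rpm, dir flips to −; running = −2983.0000
Stage 2 [12T→83T]: ω = 2983.0000×12/83 = 431.2771 rpm, dir flips to +; running = +431.2771
Stage 3 [83T→49T]: ω = 431.2771×83/49 = 730.5306 rpm, dir flips to −; running = −730.5306
Stage 4 [49T→28T]: ω = 730.5306×49/28 = 1278.4286 rpm, dir flips to +; running = +1278.4286
Stage 5 [28T→36T]: ω = 1278.4286×28/36 = 994.3333 rpm, dir flips to −; running = −994.3333

-994.3333 rpm (opposite to input, |ω| = 994.3333 rpm)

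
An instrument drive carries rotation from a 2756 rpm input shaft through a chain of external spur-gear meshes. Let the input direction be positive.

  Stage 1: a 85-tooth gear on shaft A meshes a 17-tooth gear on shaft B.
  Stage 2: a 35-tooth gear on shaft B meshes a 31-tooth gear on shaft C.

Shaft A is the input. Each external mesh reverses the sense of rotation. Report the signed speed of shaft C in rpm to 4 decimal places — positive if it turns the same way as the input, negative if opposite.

+15558.0645 rpm (same as input, |ω| = 15558.0645 rpm)

Stage 1 [85T→17T]: ω = 2756.0000×85/17 = 13780.0000 rpm, dir flips to −; running = −13780.0000
Stage 2 [35T→31T]: ω = 13780.0000×35/31 = 15558.0645 rpm, dir flips to +; running = +15558.0645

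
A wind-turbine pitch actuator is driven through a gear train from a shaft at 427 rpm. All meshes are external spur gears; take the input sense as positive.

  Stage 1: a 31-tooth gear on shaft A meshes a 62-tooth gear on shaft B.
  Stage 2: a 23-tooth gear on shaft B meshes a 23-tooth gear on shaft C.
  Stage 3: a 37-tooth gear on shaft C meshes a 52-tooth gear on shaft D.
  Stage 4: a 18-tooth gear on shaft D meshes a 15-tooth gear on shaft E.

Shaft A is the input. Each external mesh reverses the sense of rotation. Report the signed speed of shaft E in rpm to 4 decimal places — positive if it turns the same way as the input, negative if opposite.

+182.2962 rpm (same as input, |ω| = 182.2962 rpm)

Stage 1 [31T→62T]: ω = 427.0000×31/62 = 213.5000 rpm, dir flips to −; running = −213.5000
Stage 2 [23T→23T]: ω = 213.5000×23/23 = 213.5000 rpm, dir flips to +; running = +213.5000
Stage 3 [37T→52T]: ω = 213.5000×37/52 = 151.9135 rpm, dir flips to −; running = −151.9135
Stage 4 [18T→15T]: ω = 151.9135×18/15 = 182.2962 rpm, dir flips to +; running = +182.2962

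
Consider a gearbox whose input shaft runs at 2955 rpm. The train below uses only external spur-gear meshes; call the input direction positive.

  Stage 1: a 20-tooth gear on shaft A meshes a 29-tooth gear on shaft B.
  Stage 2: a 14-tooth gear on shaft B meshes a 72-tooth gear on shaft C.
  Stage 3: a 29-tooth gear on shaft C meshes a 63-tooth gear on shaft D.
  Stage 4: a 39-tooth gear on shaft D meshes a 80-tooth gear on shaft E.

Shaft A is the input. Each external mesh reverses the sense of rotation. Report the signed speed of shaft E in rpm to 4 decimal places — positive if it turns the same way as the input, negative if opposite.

Stage 1 [20T→29T]: ω = 2955.0000×20/29 = 2037.9310 rpm, dir flips to −; running = −2037.9310
Stage 2 [14T→72T]: ω = 2037.9310×14/72 = 396.2644 rpm, dir flips to +; running = +396.2644
Stage 3 [29T→63T]: ω = 396.2644×29/63 = 182.4074 rpm, dir flips to −; running = −182.4074
Stage 4 [39T→80T]: ω = 182.4074×39/80 = 88.9236 rpm, dir flips to +; running = +88.9236

+88.9236 rpm (same as input, |ω| = 88.9236 rpm)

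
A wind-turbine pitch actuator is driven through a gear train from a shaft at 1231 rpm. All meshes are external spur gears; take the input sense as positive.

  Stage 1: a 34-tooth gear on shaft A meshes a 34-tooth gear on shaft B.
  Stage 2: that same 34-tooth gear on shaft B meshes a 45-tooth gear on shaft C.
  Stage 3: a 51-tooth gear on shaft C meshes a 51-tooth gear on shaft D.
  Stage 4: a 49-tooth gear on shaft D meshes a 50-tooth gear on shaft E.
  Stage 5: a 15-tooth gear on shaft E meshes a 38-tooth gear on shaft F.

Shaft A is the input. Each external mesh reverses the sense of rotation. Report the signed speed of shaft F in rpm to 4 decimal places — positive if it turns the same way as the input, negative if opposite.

-359.7975 rpm (opposite to input, |ω| = 359.7975 rpm)

Stage 1 [34T→34T]: ω = 1231.0000×34/34 = 1231.0000 rpm, dir flips to −; running = −1231.0000
Stage 2 [34T→45T]: ω = 1231.0000×34/45 = 930.0889 rpm, dir flips to +; running = +930.0889
Stage 3 [51T→51T]: ω = 930.0889×51/51 = 930.0889 rpm, dir flips to −; running = −930.0889
Stage 4 [49T→50T]: ω = 930.0889×49/50 = 911.4871 rpm, dir flips to +; running = +911.4871
Stage 5 [15T→38T]: ω = 911.4871×15/38 = 359.7975 rpm, dir flips to −; running = −359.7975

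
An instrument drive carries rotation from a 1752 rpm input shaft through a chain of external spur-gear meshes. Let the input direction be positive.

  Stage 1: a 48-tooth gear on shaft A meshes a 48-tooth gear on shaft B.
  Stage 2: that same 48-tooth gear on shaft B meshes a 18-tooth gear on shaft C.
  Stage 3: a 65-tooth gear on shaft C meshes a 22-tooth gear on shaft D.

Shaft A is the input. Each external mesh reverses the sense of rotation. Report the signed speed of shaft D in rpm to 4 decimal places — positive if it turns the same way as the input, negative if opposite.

-13803.6364 rpm (opposite to input, |ω| = 13803.6364 rpm)

Stage 1 [48T→48T]: ω = 1752.0000×48/48 = 1752.0000 rpm, dir flips to −; running = −1752.0000
Stage 2 [48T→18T]: ω = 1752.0000×48/18 = 4672.0000 rpm, dir flips to +; running = +4672.0000
Stage 3 [65T→22T]: ω = 4672.0000×65/22 = 13803.6364 rpm, dir flips to −; running = −13803.6364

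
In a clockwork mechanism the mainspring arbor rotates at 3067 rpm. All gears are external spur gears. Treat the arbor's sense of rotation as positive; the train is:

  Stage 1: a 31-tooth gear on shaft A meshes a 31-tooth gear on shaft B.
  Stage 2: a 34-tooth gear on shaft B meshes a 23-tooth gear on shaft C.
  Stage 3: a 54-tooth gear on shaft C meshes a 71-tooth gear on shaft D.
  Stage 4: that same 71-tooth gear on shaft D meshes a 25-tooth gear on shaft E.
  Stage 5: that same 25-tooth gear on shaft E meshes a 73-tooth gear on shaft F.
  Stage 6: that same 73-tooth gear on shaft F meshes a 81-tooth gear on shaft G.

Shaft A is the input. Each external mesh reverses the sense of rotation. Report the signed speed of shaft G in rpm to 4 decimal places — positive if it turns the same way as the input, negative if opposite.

+3022.5507 rpm (same as input, |ω| = 3022.5507 rpm)

Stage 1 [31T→31T]: ω = 3067.0000×31/31 = 3067.0000 rpm, dir flips to −; running = −3067.0000
Stage 2 [34T→23T]: ω = 3067.0000×34/23 = 4533.8261 rpm, dir flips to +; running = +4533.8261
Stage 3 [54T→71T]: ω = 4533.8261×54/71 = 3448.2621 rpm, dir flips to −; running = −3448.2621
Stage 4 [71T→25T]: ω = 3448.2621×71/25 = 9793.0643 rpm, dir flips to +; running = +9793.0643
Stage 5 [25T→73T]: ω = 9793.0643×25/73 = 3353.7892 rpm, dir flips to −; running = −3353.7892
Stage 6 [73T→81T]: ω = 3353.7892×73/81 = 3022.5507 rpm, dir flips to +; running = +3022.5507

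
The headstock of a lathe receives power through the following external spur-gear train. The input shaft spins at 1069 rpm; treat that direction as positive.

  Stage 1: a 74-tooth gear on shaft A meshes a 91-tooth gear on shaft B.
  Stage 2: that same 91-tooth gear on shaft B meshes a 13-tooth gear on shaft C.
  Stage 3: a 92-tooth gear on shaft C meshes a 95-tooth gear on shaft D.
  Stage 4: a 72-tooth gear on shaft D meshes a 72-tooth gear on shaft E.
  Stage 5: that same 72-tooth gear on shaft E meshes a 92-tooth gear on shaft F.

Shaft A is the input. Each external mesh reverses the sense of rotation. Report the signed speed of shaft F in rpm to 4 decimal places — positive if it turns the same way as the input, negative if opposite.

Stage 1 [74T→91T]: ω = 1069.0000×74/91 = 869.2967 rpm, dir flips to −; running = −869.2967
Stage 2 [91T→13T]: ω = 869.2967×91/13 = 6085.0769 rpm, dir flips to +; running = +6085.0769
Stage 3 [92T→95T]: ω = 6085.0769×92/95 = 5892.9166 rpm, dir flips to −; running = −5892.9166
Stage 4 [72T→72T]: ω = 5892.9166×72/72 = 5892.9166 rpm, dir flips to +; running = +5892.9166
Stage 5 [72T→92T]: ω = 5892.9166×72/92 = 4611.8478 rpm, dir flips to −; running = −4611.8478

-4611.8478 rpm (opposite to input, |ω| = 4611.8478 rpm)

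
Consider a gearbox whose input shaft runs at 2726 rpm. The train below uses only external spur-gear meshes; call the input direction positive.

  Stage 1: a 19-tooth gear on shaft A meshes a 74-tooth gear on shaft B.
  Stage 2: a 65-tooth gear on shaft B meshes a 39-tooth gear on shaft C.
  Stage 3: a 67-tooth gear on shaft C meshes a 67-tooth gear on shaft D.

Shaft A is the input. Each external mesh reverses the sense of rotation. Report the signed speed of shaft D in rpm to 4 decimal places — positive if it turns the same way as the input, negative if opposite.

-1166.5315 rpm (opposite to input, |ω| = 1166.5315 rpm)

Stage 1 [19T→74T]: ω = 2726.0000×19/74 = 699.9189 rpm, dir flips to −; running = −699.9189
Stage 2 [65T→39T]: ω = 699.9189×65/39 = 1166.5315 rpm, dir flips to +; running = +1166.5315
Stage 3 [67T→67T]: ω = 1166.5315×67/67 = 1166.5315 rpm, dir flips to −; running = −1166.5315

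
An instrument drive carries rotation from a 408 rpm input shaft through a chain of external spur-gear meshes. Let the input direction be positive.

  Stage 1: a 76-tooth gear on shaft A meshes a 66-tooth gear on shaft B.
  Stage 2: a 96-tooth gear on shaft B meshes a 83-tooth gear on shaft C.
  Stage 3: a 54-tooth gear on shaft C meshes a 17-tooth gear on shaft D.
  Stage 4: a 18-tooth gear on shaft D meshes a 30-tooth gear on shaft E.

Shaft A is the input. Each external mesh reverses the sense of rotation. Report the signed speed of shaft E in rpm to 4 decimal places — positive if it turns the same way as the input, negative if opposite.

+1035.6644 rpm (same as input, |ω| = 1035.6644 rpm)

Stage 1 [76T→66T]: ω = 408.0000×76/66 = 469.8182 rpm, dir flips to −; running = −469.8182
Stage 2 [96T→83T]: ω = 469.8182×96/83 = 543.4042 rpm, dir flips to +; running = +543.4042
Stage 3 [54T→17T]: ω = 543.4042×54/17 = 1726.1073 rpm, dir flips to −; running = −1726.1073
Stage 4 [18T→30T]: ω = 1726.1073×18/30 = 1035.6644 rpm, dir flips to +; running = +1035.6644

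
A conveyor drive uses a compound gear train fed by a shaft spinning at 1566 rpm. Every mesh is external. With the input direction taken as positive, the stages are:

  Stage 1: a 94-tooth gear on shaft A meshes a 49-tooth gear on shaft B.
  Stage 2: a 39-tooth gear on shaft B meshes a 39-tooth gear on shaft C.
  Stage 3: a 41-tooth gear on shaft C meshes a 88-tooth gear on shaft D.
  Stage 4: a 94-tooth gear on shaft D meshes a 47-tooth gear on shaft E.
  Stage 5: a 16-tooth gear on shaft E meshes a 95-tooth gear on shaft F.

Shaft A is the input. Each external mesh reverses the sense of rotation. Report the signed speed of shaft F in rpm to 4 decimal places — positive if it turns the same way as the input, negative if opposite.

Stage 1 [94T→49T]: ω = 1566.0000×94/49 = 3004.1633 rpm, dir flips to −; running = −3004.1633
Stage 2 [39T→39T]: ω = 3004.1633×39/39 = 3004.1633 rpm, dir flips to +; running = +3004.1633
Stage 3 [41T→88T]: ω = 3004.1633×41/88 = 1399.6670 rpm, dir flips to −; running = −1399.6670
Stage 4 [94T→47T]: ω = 1399.6670×94/47 = 2799.3340 rpm, dir flips to +; running = +2799.3340
Stage 5 [16T→95T]: ω = 2799.3340×16/95 = 471.4668 rpm, dir flips to −; running = −471.4668

-471.4668 rpm (opposite to input, |ω| = 471.4668 rpm)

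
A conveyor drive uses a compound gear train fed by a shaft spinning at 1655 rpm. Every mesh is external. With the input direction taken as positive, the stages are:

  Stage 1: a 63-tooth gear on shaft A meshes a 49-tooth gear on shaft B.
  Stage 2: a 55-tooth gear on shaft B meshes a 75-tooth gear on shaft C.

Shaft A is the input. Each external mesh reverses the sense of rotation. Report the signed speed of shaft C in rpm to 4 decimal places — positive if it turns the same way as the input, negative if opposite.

Stage 1 [63T→49T]: ω = 1655.0000×63/49 = 2127.8571 rpm, dir flips to −; running = −2127.8571
Stage 2 [55T→75T]: ω = 2127.8571×55/75 = 1560.4286 rpm, dir flips to +; running = +1560.4286

+1560.4286 rpm (same as input, |ω| = 1560.4286 rpm)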